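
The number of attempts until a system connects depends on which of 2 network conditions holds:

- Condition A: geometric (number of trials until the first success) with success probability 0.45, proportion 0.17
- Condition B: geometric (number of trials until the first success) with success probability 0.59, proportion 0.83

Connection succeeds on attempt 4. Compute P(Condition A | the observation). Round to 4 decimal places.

By Bayes' theorem, P(k | x) = π_k f_k(x) / Σ_j π_j f_j(x).
Geometric probabilities:
  p_A = 0.45·(1−0.45)^3 = 0.45·0.166375 = 0.0748688
  p_B = 0.59·(1−0.59)^3 = 0.59·0.068921 = 0.0406634
Multiply by the mixture weights:
  π_A·p_A = 0.17 × 0.0748688 = 0.0127277
  π_B·p_B = 0.83 × 0.0406634 = 0.0337506
Marginal: 0.0127277 + 0.0337506 = 0.0464783
Responsibility of Condition A: 0.0127277 / 0.0464783 ≈ 0.2738

0.2738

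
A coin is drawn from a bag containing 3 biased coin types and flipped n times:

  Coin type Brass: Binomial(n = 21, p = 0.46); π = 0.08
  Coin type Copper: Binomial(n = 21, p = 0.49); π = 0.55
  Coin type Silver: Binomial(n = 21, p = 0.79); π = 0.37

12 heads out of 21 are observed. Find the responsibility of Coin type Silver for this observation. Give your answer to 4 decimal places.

The responsibility of component k is w_k f_k(x) divided by Σ_j w_j f_j(x).
Binomial probabilities:
  L_Brass = 0.103011
  L_Copper = 0.13144
  L_Silver = 0.0137957
Weight by the priors:
  w_Brass·L_Brass = 0.08 × 0.103011 = 0.00824084
  w_Copper·L_Copper = 0.55 × 0.13144 = 0.0722922
  w_Silver·L_Silver = 0.37 × 0.0137957 = 0.0051044
Evidence: 0.00824084 + 0.0722922 + 0.0051044 = 0.0856374
P(Coin type Silver | the observation) = 0.0051044 / 0.0856374 ≈ 0.0596

0.0596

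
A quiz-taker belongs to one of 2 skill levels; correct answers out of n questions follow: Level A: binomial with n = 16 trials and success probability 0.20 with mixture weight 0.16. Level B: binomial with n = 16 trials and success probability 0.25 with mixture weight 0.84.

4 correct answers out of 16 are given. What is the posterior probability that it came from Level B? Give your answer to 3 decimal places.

By Bayes' theorem, P(k | x) = P(Z=k) f_k(x) / Σ_j P(Z=j) f_j(x).
Component likelihoods at x = 4 correct answers out of 16:
  f_A = C(16,4)·0.20^4·0.80^12 = 1820·0.0016·0.0687195 = 0.200111
  f_B = C(16,4)·0.25^4·0.75^12 = 1820·0.00390625·0.0316764 = 0.225199
Multiply by the mixture weights:
  P(Z=A)·f_A = 0.16 × 0.200111 = 0.0320178
  P(Z=B)·f_B = 0.84 × 0.225199 = 0.189167
Denominator: 0.0320178 + 0.189167 = 0.221185
P(Level B | x) = 0.189167 / 0.221185 ≈ 0.855

0.855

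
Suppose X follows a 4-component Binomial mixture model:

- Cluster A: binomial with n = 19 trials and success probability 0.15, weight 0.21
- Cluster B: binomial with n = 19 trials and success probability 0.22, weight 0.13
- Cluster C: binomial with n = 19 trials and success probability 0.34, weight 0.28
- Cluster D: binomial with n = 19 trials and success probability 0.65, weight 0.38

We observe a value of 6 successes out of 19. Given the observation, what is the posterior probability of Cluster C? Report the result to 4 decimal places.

The responsibility of component k is P(Z=k) f_k(x) divided by Σ_j P(Z=j) f_j(x).
Component likelihoods at x = 6 successes out of 19:
  p_A = C(19,6)·0.15^6·0.85^13 = 27132·1.13906e-05·0.120905 = 0.0373659
  p_B = C(19,6)·0.22^6·0.78^13 = 27132·0.00011338·0.0395576 = 0.121688
  p_C = C(19,6)·0.34^6·0.66^13 = 27132·0.0015448·0.00450891 = 0.188985
  p_D = C(19,6)·0.65^6·0.35^13 = 27132·0.0754189·1.18273e-06 = 0.00242017
Unnormalised posteriors:
  P(Z=A)·p_A = 0.21 × 0.0373659 = 0.00784684
  P(Z=B)·p_B = 0.13 × 0.121688 = 0.0158194
  P(Z=C)·p_C = 0.28 × 0.188985 = 0.0529157
  P(Z=D)·p_D = 0.38 × 0.00242017 = 0.000919666
Marginal: 0.00784684 + 0.0158194 + 0.0529157 + 0.000919666 = 0.0775016
Responsibility of Cluster C: 0.0529157 / 0.0775016 ≈ 0.6828

0.6828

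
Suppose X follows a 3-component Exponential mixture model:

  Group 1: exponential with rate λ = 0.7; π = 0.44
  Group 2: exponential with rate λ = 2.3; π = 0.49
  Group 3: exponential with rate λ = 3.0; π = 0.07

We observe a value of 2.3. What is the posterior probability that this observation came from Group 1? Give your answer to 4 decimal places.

0.9126

The responsibility of component k is w_k f_k(x) divided by Σ_j w_j f_j(x).
Component likelihoods at x = 2.3:
  L_1 = 0.139921
  L_2 = 0.011596
  L_3 = 0.00302336
Multiply by the mixture weights:
  w_1·L_1 = 0.44 × 0.139921 = 0.0615654
  w_2·L_2 = 0.49 × 0.011596 = 0.00568206
  w_3·L_3 = 0.07 × 0.00302336 = 0.000211635
Denominator: 0.0615654 + 0.00568206 + 0.000211635 = 0.0674591
P(Group 1 | the observation) = 0.0615654 / 0.0674591 ≈ 0.9126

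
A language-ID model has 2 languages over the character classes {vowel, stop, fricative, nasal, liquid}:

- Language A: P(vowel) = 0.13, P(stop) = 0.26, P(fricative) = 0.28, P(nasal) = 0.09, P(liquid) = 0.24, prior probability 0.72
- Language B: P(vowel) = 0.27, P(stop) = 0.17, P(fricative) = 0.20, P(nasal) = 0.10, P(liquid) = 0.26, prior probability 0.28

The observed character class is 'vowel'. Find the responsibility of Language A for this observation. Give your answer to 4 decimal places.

Posterior ∝ prior × likelihood, so P(k | x) ∝ π_k f_k(x); normalise over all components.
Component likelihoods at x = 'vowel':
  L_A = 0.13
  L_B = 0.27
Unnormalised posteriors:
  π_A·L_A = 0.72 × 0.13 = 0.0936
  π_B·L_B = 0.28 × 0.27 = 0.0756
Denominator: 0.0936 + 0.0756 = 0.1692
Responsibility of Language A: 0.0936 / 0.1692 ≈ 0.5532

0.5532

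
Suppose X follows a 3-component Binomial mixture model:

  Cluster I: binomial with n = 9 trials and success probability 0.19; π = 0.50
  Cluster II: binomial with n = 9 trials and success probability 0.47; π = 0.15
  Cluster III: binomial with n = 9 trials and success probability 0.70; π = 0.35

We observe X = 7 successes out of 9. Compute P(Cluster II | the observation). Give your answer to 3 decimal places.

0.076

P(component k | x) = π_k·f_k(x) / marginal(x), where marginal(x) = Σ_j π_j·f_j(x).
Evaluate each component's likelihood at the observed value:
  L_I = C(9,7)·0.19^7·0.81^2 = 36·8.93872e-06·0.6561 = 0.000211129
  L_II = C(9,7)·0.47^7·0.53^2 = 36·0.00506623·0.2809 = 0.0512318
  L_III = C(9,7)·0.70^7·0.30^2 = 36·0.0823543·0.09 = 0.266828
Weight by the priors:
  π_I·L_I = 0.50 × 0.000211129 = 0.000105564
  π_II·L_II = 0.15 × 0.0512318 = 0.00768476
  π_III·L_III = 0.35 × 0.266828 = 0.0933898
Evidence: 0.000105564 + 0.00768476 + 0.0933898 = 0.10118
Responsibility of Cluster II: 0.00768476 / 0.10118 ≈ 0.076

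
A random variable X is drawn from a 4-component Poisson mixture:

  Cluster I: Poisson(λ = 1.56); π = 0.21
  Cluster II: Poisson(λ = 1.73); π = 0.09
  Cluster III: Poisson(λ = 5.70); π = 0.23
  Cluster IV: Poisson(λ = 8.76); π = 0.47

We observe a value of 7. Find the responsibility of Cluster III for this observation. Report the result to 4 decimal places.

0.3388

Apply Bayes' rule: the posterior for each component is proportional to its prior times its likelihood at x.
Component likelihoods at x = 7:
  f_I = e^(−1.56)·1.56^7/7! = 0.000937437
  f_II = e^(−1.73)·1.73^7/7! = 0.00163141
  f_III = e^(−5.70)·5.70^7/7! = 0.129782
  f_IV = e^(−8.76)·8.76^7/7! = 0.123219
Weight by the priors:
  P(Z=I)·f_I = 0.21 × 0.000937437 = 0.000196862
  P(Z=II)·f_II = 0.09 × 0.00163141 = 0.000146827
  P(Z=III)·f_III = 0.23 × 0.129782 = 0.0298499
  P(Z=IV)·f_IV = 0.47 × 0.123219 = 0.057913
Denominator: 0.000196862 + 0.000146827 + 0.0298499 + 0.057913 = 0.0881066
P(Cluster III | the observation) = 0.0298499 / 0.0881066 ≈ 0.3388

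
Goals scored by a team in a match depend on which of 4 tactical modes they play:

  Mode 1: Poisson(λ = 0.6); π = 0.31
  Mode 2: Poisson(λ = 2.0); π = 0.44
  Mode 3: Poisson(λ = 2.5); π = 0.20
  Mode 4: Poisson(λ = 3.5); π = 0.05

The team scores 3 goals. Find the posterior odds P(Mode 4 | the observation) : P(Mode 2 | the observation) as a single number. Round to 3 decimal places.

0.136

Since P(k|x) ∝ P(Z=k) f_k(x), the posterior odds are P(Z=i) f_i(x) / (P(Z=j) f_j(x)).
Evaluate each component's likelihood at the observed value:
  f_1 = e^(−0.6)·0.6^3/3! = 0.0197572
  f_2 = e^(−2.0)·2.0^3/3! = 0.180447
  f_3 = e^(−2.5)·2.5^3/3! = 0.213763
  f_4 = e^(−3.5)·3.5^3/3! = 0.215785
Posterior odds = (P(Z=4)·f_4) / (P(Z=2)·f_2) = (0.05·0.215785) / (0.44·0.180447) = 0.0107893 / 0.0793967 ≈ 0.136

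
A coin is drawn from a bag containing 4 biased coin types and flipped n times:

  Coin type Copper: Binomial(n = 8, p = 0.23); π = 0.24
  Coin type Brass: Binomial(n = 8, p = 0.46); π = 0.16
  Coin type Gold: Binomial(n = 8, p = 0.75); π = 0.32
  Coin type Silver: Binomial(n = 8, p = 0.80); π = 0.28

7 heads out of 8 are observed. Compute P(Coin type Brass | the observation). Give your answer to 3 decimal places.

0.017

P(component k | x) = w_k·f_k(x) / marginal(x), where marginal(x) = Σ_j w_j·f_j(x).
Component likelihoods at x = 7 heads out of 8:
  L_Copper = C(8,7)·0.23^7·0.77^1 = 8·3.40483e-05·0.77 = 0.000209737
  L_Brass = C(8,7)·0.46^7·0.54^1 = 8·0.00435818·0.54 = 0.0188273
  L_Gold = C(8,7)·0.75^7·0.25^1 = 8·0.133484·0.25 = 0.266968
  L_Silver = C(8,7)·0.80^7·0.20^1 = 8·0.209715·0.2 = 0.335544
Unnormalised posteriors:
  w_Copper·L_Copper = 0.24 × 0.000209737 = 5.03369e-05
  w_Brass·L_Brass = 0.16 × 0.0188273 = 0.00301237
  w_Gold·L_Gold = 0.32 × 0.266968 = 0.0854297
  w_Silver·L_Silver = 0.28 × 0.335544 = 0.0939524
Denominator: 5.03369e-05 + 0.00301237 + 0.0854297 + 0.0939524 = 0.182445
P(Coin type Brass | the observation) = 0.00301237 / 0.182445 ≈ 0.017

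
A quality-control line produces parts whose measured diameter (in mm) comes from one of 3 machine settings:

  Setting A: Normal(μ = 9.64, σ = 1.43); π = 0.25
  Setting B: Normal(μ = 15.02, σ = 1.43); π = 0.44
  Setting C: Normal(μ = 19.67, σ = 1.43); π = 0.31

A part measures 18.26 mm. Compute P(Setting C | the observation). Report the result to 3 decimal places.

By Bayes' theorem, P(k | x) = P(Z=k) f_k(x) / Σ_j P(Z=j) f_j(x).
Evaluate each component's likelihood at the observed value:
  p_A = (1/(1.43·√(2π)))·exp(−(18.26−9.64)²/(2·1.43²)) = 0.278981·exp(-18.16822) = 3.591e-09
  p_B = (1/(1.43·√(2π)))·exp(−(18.26−15.02)²/(2·1.43²)) = 0.278981·exp(-2.56678) = 0.0214209
  p_C = (1/(1.43·√(2π)))·exp(−(18.26−19.67)²/(2·1.43²)) = 0.278981·exp(-0.48611) = 0.171577
Prior × likelihood for each component:
  P(Z=A)·p_A = 0.25 × 3.591e-09 = 8.97749e-10
  P(Z=B)·p_B = 0.44 × 0.0214209 = 0.00942519
  P(Z=C)·p_C = 0.31 × 0.171577 = 0.0531888
Marginal: 8.97749e-10 + 0.00942519 + 0.0531888 = 0.062614
Responsibility of Setting C: 0.0531888 / 0.062614 ≈ 0.849

0.849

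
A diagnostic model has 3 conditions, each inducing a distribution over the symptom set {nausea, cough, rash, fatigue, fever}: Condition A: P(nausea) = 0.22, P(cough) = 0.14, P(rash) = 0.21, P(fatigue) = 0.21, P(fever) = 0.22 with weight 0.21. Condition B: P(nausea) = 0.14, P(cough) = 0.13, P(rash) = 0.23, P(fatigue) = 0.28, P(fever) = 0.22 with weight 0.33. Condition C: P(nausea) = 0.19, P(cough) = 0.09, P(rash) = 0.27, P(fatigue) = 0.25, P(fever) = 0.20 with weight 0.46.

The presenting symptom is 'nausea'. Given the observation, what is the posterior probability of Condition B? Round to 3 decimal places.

0.257

By Bayes' theorem, P(k | x) = π_k f_k(x) / Σ_j π_j f_j(x).
Evaluate each component's likelihood at the observed value:
  p_A = P(nausea | comp) = 0.22
  p_B = P(nausea | comp) = 0.14
  p_C = P(nausea | comp) = 0.19
Multiply by the mixture weights:
  π_A·p_A = 0.21 × 0.22 = 0.0462
  π_B·p_B = 0.33 × 0.14 = 0.0462
  π_C·p_C = 0.46 × 0.19 = 0.0874
Denominator: 0.0462 + 0.0462 + 0.0874 = 0.1798
P(Condition B | the observation) ≈ 0.257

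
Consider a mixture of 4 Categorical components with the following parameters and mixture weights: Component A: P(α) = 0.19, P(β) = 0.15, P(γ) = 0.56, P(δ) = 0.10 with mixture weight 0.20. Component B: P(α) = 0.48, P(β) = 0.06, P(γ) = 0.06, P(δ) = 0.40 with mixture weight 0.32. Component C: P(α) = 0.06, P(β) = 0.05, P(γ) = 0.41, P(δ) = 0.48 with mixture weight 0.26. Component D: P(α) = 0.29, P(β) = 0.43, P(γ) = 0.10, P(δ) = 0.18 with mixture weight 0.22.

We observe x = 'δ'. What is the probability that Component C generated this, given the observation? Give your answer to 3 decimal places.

P(component k | x) = w_k·f_k(x) / marginal(x), where marginal(x) = Σ_j w_j·f_j(x).
Evaluate each component's likelihood at the observed value:
  f_A = P(δ | comp) = 0.10
  f_B = P(δ | comp) = 0.40
  f_C = P(δ | comp) = 0.48
  f_D = P(δ | comp) = 0.18
Multiply by the mixture weights:
  w_A·f_A = 0.20 × 0.1 = 0.02
  w_B·f_B = 0.32 × 0.4 = 0.128
  w_C·f_C = 0.26 × 0.48 = 0.1248
  w_D·f_D = 0.22 × 0.18 = 0.0396
Evidence: 0.02 + 0.128 + 0.1248 + 0.0396 = 0.3124
P(Component C | the observation) = 0.1248 / 0.3124 ≈ 0.399

0.399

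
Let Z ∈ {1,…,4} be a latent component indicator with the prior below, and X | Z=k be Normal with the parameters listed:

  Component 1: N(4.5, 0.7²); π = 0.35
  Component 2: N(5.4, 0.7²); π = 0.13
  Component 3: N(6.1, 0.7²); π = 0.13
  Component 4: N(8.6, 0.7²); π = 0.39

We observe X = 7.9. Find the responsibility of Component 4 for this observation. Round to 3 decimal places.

The responsibility of component k is π_k f_k(x) divided by Σ_j π_j f_j(x).
Evaluate each component's likelihood at the observed value:
  p_1 = (1/(0.7·√(2π)))·exp(−(7.9−4.5)²/(2·0.7²)) = 0.569918·exp(-11.79592) = 4.29447e-06
  p_2 = (1/(0.7·√(2π)))·exp(−(7.9−5.4)²/(2·0.7²)) = 0.569918·exp(-6.37755) = 0.000968449
  p_3 = (1/(0.7·√(2π)))·exp(−(7.9−6.1)²/(2·0.7²)) = 0.569918·exp(-3.30612) = 0.0208921
  p_4 = (1/(0.7·√(2π)))·exp(−(7.9−8.6)²/(2·0.7²)) = 0.569918·exp(-0.50000) = 0.345672
Weight by the priors:
  π_1·p_1 = 0.35 × 4.29447e-06 = 1.50307e-06
  π_2·p_2 = 0.13 × 0.000968449 = 0.000125898
  π_3·p_3 = 0.13 × 0.0208921 = 0.00271597
  π_4·p_4 = 0.39 × 0.345672 = 0.134812
Normaliser: 1.50307e-06 + 0.000125898 + 0.00271597 + 0.134812 = 0.137656
P(Component 4 | x) = 0.134812 / 0.137656 ≈ 0.979

0.979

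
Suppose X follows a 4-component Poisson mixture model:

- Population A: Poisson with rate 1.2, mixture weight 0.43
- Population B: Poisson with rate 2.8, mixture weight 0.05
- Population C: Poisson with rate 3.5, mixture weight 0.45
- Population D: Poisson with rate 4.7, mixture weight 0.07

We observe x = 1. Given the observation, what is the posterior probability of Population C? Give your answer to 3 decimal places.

0.222

The responsibility of component k is π_k f_k(x) divided by Σ_j π_j f_j(x).
Component likelihoods at x = 1:
  L_A = 0.361433
  L_B = 0.170268
  L_C = 0.105691
  L_D = 0.0427478
Prior × likelihood for each component:
  π_A·L_A = 0.43 × 0.361433 = 0.155416
  π_B·L_B = 0.05 × 0.170268 = 0.00851341
  π_C·L_C = 0.45 × 0.105691 = 0.0475609
  π_D·L_D = 0.07 × 0.0427478 = 0.00299235
Normaliser: 0.155416 + 0.00851341 + 0.0475609 + 0.00299235 = 0.214483
P(Population C | 1) = 0.0475609 / 0.214483 ≈ 0.222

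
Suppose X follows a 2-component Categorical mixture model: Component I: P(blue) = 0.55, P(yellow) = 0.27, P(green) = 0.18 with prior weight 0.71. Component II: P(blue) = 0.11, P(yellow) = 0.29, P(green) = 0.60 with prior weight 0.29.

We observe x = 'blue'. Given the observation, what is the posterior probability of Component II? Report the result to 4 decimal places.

0.0755

P(component k | x) = w_k·f_k(x) / marginal(x), where marginal(x) = Σ_j w_j·f_j(x).
Evaluate each component's likelihood at the observed value:
  L_I = 0.55
  L_II = 0.11
Unnormalised posteriors:
  w_I·L_I = 0.71 × 0.55 = 0.3905
  w_II·L_II = 0.29 × 0.11 = 0.0319
Normaliser: 0.3905 + 0.0319 = 0.4224
P(Component II | 'blue') ≈ 0.0755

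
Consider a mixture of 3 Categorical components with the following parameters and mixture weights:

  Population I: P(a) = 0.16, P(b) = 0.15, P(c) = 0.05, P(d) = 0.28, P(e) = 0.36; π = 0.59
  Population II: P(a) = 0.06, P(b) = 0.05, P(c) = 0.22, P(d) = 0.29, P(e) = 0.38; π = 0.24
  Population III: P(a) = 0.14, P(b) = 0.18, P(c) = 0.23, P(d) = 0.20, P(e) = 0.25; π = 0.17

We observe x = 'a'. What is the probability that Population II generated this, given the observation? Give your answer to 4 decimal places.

The responsibility of component k is w_k f_k(x) divided by Σ_j w_j f_j(x).
Categorical probabilities:
  L_I = 0.16
  L_II = 0.06
  L_III = 0.14
Multiply by the mixture weights:
  w_I·L_I = 0.59 × 0.16 = 0.0944
  w_II·L_II = 0.24 × 0.06 = 0.0144
  w_III·L_III = 0.17 × 0.14 = 0.0238
Denominator: 0.0944 + 0.0144 + 0.0238 = 0.1326
Responsibility of Population II: 0.0144 / 0.1326 ≈ 0.1086

0.1086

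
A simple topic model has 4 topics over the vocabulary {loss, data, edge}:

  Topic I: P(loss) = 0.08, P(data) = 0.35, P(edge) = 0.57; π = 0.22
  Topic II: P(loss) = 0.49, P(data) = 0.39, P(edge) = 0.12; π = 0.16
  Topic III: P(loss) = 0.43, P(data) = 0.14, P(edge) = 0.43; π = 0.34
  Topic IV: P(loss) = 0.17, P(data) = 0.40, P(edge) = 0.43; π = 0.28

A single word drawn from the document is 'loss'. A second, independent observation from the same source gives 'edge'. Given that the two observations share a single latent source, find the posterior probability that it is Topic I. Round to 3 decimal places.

P(component k | x) = w_k·f_k(x) / marginal(x), where marginal(x) = Σ_j w_j·f_j(x).
Since both observations come from the same component, the likelihood for component k is f_k(x₁)·f_k(x₂).
  L_I = [P(loss | comp) = 0.08] × [0.57] = 0.0456
  L_II = [P(loss | comp) = 0.49] × [0.12] = 0.0588
  L_III = [P(loss | comp) = 0.43] × [0.43] = 0.1849
  L_IV = [P(loss | comp) = 0.17] × [0.43] = 0.0731
Prior × likelihood for each component:
  w_I·L_I = 0.22 × 0.0456 = 0.010032
  w_II·L_II = 0.16 × 0.0588 = 0.009408
  w_III·L_III = 0.34 × 0.1849 = 0.062866
  w_IV·L_IV = 0.28 × 0.0731 = 0.020468
Marginal: 0.010032 + 0.009408 + 0.062866 + 0.020468 = 0.102774
P(Topic I | x) ≈ 0.098

0.098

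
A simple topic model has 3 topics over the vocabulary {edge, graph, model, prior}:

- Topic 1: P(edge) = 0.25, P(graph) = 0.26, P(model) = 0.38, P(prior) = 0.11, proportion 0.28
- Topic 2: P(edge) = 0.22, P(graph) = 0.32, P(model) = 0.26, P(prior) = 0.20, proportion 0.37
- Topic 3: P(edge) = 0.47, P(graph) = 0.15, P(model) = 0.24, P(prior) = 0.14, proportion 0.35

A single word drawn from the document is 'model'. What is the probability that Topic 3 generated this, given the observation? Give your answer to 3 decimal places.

0.293

Posterior ∝ prior × likelihood, so P(k | x) ∝ π_k f_k(x); normalise over all components.
Component likelihoods at x = 'model':
  p_1 = P(model | comp) = 0.38
  p_2 = P(model | comp) = 0.26
  p_3 = P(model | comp) = 0.24
Multiply by the mixture weights:
  π_1·p_1 = 0.28 × 0.38 = 0.1064
  π_2·p_2 = 0.37 × 0.26 = 0.0962
  π_3·p_3 = 0.35 × 0.24 = 0.084
Sum: 0.1064 + 0.0962 + 0.084 = 0.2866
P(Topic 3 | data) ≈ 0.293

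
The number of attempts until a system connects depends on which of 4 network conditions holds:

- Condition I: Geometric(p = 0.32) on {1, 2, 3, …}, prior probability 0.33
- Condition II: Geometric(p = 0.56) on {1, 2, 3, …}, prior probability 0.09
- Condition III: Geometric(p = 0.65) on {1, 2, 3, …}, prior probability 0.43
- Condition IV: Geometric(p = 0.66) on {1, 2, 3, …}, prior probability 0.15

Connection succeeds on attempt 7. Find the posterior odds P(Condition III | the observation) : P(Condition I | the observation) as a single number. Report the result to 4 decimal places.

0.0492

Since P(k|x) ∝ w_k f_k(x), the posterior odds are w_i f_i(x) / (w_j f_j(x)).
Evaluate each component's likelihood at the observed value:
  f_I = 0.0316376
  f_II = 0.00406354
  f_III = 0.00119487
  f_IV = 0.00101957
Posterior odds = (w_III·f_III) / (w_I·f_I) = (0.43·0.00119487) / (0.33·0.0316376) = 0.000513795 / 0.0104404 ≈ 0.0492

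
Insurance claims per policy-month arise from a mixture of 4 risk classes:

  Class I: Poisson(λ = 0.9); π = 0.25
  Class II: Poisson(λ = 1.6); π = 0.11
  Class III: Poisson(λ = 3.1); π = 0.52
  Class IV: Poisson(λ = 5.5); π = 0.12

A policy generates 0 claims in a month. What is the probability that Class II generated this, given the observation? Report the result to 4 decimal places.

0.1503

By Bayes' theorem, P(k | x) = π_k f_k(x) / Σ_j π_j f_j(x).
Component likelihoods at x = 0 claims:
  p_I = 0.40657
  p_II = 0.201897
  p_III = 0.0450492
  p_IV = 0.00408677
Multiply by the mixture weights:
  π_I·p_I = 0.25 × 0.40657 = 0.101642
  π_II·p_II = 0.11 × 0.201897 = 0.0222086
  π_III·p_III = 0.52 × 0.0450492 = 0.0234256
  π_IV·p_IV = 0.12 × 0.00408677 = 0.000490413
Sum: 0.101642 + 0.0222086 + 0.0234256 + 0.000490413 = 0.147767
P(Class II | data) ≈ 0.1503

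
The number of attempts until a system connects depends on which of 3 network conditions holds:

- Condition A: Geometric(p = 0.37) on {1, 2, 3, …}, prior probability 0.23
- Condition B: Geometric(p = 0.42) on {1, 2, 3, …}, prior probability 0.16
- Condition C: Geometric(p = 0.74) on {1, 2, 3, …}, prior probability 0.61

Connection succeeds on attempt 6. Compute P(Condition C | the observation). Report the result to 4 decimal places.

0.0400

The responsibility of component k is w_k f_k(x) divided by Σ_j w_j f_j(x).
Component likelihoods at x = 6:
  p_A = 0.0367202
  p_B = 0.027567
  p_C = 0.000879222
Multiply by the mixture weights:
  w_A·p_A = 0.23 × 0.0367202 = 0.00844563
  w_B·p_B = 0.16 × 0.027567 = 0.00441072
  w_C·p_C = 0.61 × 0.000879222 = 0.000536325
Denominator: 0.00844563 + 0.00441072 + 0.000536325 = 0.0133927
P(Condition C | the observation) = 0.000536325 / 0.0133927 ≈ 0.0400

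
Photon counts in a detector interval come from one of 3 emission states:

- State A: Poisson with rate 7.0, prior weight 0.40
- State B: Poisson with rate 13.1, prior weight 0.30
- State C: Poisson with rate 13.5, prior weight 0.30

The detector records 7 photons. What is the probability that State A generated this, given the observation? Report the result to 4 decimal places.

By Bayes' theorem, P(k | x) = w_k f_k(x) / Σ_j w_j f_j(x).
Component likelihoods at x = 7 photons:
  p_A = 0.149003
  p_B = 0.0268665
  p_C = 0.0222295
Unnormalised posteriors:
  w_A·p_A = 0.40 × 0.149003 = 0.0596011
  w_B·p_B = 0.30 × 0.0268665 = 0.00805994
  w_C·p_C = 0.30 × 0.0222295 = 0.00666886
Normaliser: 0.0596011 + 0.00805994 + 0.00666886 = 0.0743299
P(State A | the observation) ≈ 0.8018

0.8018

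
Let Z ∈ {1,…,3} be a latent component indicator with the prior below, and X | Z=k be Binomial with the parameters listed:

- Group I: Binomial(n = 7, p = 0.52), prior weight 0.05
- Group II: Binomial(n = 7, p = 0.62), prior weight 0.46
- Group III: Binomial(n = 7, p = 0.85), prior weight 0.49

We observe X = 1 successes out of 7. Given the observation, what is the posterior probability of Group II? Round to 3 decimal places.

0.727

Apply Bayes' rule: the posterior for each component is proportional to its prior times its likelihood at x.
Component likelihoods at x = 1 successes out of 7:
  p_I = 0.0445193
  p_II = 0.0130675
  p_III = 6.77742e-05
Prior × likelihood for each component:
  w_I·p_I = 0.05 × 0.0445193 = 0.00222597
  w_II·p_II = 0.46 × 0.0130675 = 0.00601103
  w_III·p_III = 0.49 × 6.77742e-05 = 3.32094e-05
Sum: 0.00222597 + 0.00601103 + 3.32094e-05 = 0.00827021
P(Group II | the observation) ≈ 0.727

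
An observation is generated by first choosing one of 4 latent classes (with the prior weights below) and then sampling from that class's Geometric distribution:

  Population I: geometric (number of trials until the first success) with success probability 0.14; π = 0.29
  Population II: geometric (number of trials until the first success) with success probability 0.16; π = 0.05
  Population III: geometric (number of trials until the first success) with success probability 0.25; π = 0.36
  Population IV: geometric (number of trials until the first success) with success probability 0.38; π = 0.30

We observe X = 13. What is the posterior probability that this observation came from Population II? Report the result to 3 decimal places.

By Bayes' theorem, P(k | x) = π_k f_k(x) / Σ_j π_j f_j(x).
Component likelihoods at x = 13:
  f_I = 0.14·(1−0.14)^12 = 0.14·0.163675 = 0.0229145
  f_II = 0.16·(1−0.16)^12 = 0.16·0.12341 = 0.0197456
  f_III = 0.25·(1−0.25)^12 = 0.25·0.0316764 = 0.00791909
  f_IV = 0.38·(1−0.38)^12 = 0.38·0.00322627 = 0.00122598
Unnormalised posteriors:
  π_I·f_I = 0.29 × 0.0229145 = 0.00664519
  π_II·f_II = 0.05 × 0.0197456 = 0.000987282
  π_III·f_III = 0.36 × 0.00791909 = 0.00285087
  π_IV·f_IV = 0.30 × 0.00122598 = 0.000367794
Normaliser: 0.00664519 + 0.000987282 + 0.00285087 + 0.000367794 = 0.0108511
P(Population II | the observation) ≈ 0.091

0.091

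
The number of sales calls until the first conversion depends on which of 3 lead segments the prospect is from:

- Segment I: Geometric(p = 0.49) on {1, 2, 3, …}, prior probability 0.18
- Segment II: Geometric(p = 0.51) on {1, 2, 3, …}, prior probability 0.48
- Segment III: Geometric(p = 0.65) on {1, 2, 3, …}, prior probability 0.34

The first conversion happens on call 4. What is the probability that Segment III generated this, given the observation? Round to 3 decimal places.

0.190

Apply Bayes' rule: the posterior for each component is proportional to its prior times its likelihood at x.
Geometric probabilities:
  L_I = 0.064999
  L_II = 0.060001
  L_III = 0.0278687
Unnormalised posteriors:
  π_I·L_I = 0.18 × 0.064999 = 0.0116998
  π_II·L_II = 0.48 × 0.060001 = 0.0288005
  π_III·L_III = 0.34 × 0.0278687 = 0.00947537
Marginal: 0.0116998 + 0.0288005 + 0.00947537 = 0.0499757
So the posterior for Segment III is 0.00947537 / 0.0499757 ≈ 0.190.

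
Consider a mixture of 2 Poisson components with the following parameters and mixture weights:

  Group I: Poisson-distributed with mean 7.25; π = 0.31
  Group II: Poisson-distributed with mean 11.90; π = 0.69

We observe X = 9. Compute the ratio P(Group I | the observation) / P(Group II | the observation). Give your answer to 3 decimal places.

The posterior odds equal the prior odds times the likelihood ratio: (P(Z=i)/P(Z=j))·(f_i(x)/f_j(x)).
Component likelihoods at x = 9:
  p_I = 0.108304
  p_II = 0.0895479
0.0335742 / 0.061788 ≈ 0.543

0.543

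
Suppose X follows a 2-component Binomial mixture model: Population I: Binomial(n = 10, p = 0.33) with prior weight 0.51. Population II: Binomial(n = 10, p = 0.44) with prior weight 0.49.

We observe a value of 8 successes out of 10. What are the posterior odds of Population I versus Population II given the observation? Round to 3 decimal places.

The posterior odds equal the prior odds times the likelihood ratio: (π_i/π_j)·(f_i(x)/f_j(x)).
Binomial probabilities:
  f_I = 0.00284102
  f_II = 0.0198249
0.00144892 / 0.00971418 ≈ 0.149

0.149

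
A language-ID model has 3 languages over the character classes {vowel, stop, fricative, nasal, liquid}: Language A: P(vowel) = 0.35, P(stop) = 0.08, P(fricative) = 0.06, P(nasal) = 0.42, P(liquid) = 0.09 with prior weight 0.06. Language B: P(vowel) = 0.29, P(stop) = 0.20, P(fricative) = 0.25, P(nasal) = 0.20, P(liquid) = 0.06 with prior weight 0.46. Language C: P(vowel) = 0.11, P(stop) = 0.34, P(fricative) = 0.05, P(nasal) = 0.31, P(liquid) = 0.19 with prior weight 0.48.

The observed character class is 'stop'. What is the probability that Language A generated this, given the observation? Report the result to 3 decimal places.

By Bayes' theorem, P(k | x) = π_k f_k(x) / Σ_j π_j f_j(x).
Component likelihoods at x = 'stop':
  p_A = 0.08
  p_B = 0.2
  p_C = 0.34
Weight by the priors:
  π_A·p_A = 0.06 × 0.08 = 0.0048
  π_B·p_B = 0.46 × 0.2 = 0.092
  π_C·p_C = 0.48 × 0.34 = 0.1632
Normaliser: 0.0048 + 0.092 + 0.1632 = 0.26
Responsibility of Language A: 0.0048 / 0.26 ≈ 0.018

0.018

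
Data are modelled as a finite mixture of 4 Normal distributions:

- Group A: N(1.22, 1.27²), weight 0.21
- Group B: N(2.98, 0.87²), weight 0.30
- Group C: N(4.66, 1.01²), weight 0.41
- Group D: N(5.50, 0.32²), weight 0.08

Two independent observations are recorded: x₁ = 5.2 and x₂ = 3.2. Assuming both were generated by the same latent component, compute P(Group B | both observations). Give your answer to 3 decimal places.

Apply Bayes' rule: the posterior for each component is proportional to its prior times its likelihood at x.
Since both observations come from the same component, the likelihood for component k is f_k(x₁)·f_k(x₂).
  f_A = [0.00231467] × [0.0931744] = 0.000215668
  f_B = [0.0176799] × [0.444125] = 0.00785211
  f_C = [0.342386] × [0.138943] = 0.0475723
  f_D = [0.803356] × [7.54918e-12] = 6.06468e-12
Weight by the priors:
  P(Z=A)·f_A = 0.21 × 0.000215668 = 4.52902e-05
  P(Z=B)·f_B = 0.30 × 0.00785211 = 0.00235563
  P(Z=C)·f_C = 0.41 × 0.0475723 = 0.0195046
  P(Z=D)·f_D = 0.08 × 6.06468e-12 = 4.85174e-13
Sum: 4.52902e-05 + 0.00235563 + 0.0195046 + 4.85174e-13 = 0.0219056
So the posterior for Group B is 0.00235563 / 0.0219056 ≈ 0.108.

0.108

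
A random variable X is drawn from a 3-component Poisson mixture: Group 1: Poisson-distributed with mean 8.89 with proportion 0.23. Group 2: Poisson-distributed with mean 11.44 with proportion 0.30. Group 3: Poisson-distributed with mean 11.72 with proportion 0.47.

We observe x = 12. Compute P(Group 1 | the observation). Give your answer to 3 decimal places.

0.156

Apply Bayes' rule: the posterior for each component is proportional to its prior times its likelihood at x.
Evaluate each component's likelihood at the observed value:
  L_1 = 0.070082
  L_2 = 0.112836
  L_3 = 0.113989
Prior × likelihood for each component:
  π_1·L_1 = 0.23 × 0.070082 = 0.0161189
  π_2·L_2 = 0.30 × 0.112836 = 0.0338507
  π_3·L_3 = 0.47 × 0.113989 = 0.0535748
Denominator: 0.0161189 + 0.0338507 + 0.0535748 = 0.103544
P(Group 1 | x) ≈ 0.156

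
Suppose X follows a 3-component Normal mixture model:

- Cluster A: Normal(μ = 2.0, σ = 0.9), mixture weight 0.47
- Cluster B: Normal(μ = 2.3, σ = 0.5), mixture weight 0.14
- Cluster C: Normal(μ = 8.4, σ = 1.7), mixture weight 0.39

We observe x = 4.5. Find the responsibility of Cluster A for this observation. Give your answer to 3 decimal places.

0.400

Posterior ∝ prior × likelihood, so P(k | x) ∝ w_k f_k(x); normalise over all components.
Component likelihoods at x = 4.5:
  f_A = (1/(0.9·√(2π)))·exp(−(4.5−2.0)²/(2·0.9²)) = 0.443269·exp(-3.85802) = 0.00935726
  f_B = (1/(0.5·√(2π)))·exp(−(4.5−2.3)²/(2·0.5²)) = 0.797885·exp(-9.68000) = 4.98849e-05
  f_C = (1/(1.7·√(2π)))·exp(−(4.5−8.4)²/(2·1.7²)) = 0.234672·exp(-2.63149) = 0.0168896
Unnormalised posteriors:
  w_A·f_A = 0.47 × 0.00935726 = 0.00439791
  w_B·f_B = 0.14 × 4.98849e-05 = 6.98389e-06
  w_C·f_C = 0.39 × 0.0168896 = 0.00658696
Evidence: 0.00439791 + 6.98389e-06 + 0.00658696 = 0.0109919
Responsibility of Cluster A: 0.00439791 / 0.0109919 ≈ 0.400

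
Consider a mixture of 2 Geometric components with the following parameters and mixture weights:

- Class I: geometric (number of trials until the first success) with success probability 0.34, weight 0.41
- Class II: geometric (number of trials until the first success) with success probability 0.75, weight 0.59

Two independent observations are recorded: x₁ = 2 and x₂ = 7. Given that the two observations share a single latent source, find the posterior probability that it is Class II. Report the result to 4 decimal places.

0.0078

Posterior ∝ prior × likelihood, so P(k | x) ∝ π_k f_k(x); normalise over all components.
Since both observations come from the same component, the likelihood for component k is f_k(x₁)·f_k(x₂).
  f_I = [0.2244] × [0.0281023] = 0.00630617
  f_II = [0.1875] × [0.000183105] = 3.43323e-05
Unnormalised posteriors:
  π_I·f_I = 0.41 × 0.00630617 = 0.00258553
  π_II·f_II = 0.59 × 3.43323e-05 = 2.0256e-05
Normaliser: 0.00258553 + 2.0256e-05 = 0.00260578
P(Class II | data) = 2.0256e-05 / 0.00260578 ≈ 0.0078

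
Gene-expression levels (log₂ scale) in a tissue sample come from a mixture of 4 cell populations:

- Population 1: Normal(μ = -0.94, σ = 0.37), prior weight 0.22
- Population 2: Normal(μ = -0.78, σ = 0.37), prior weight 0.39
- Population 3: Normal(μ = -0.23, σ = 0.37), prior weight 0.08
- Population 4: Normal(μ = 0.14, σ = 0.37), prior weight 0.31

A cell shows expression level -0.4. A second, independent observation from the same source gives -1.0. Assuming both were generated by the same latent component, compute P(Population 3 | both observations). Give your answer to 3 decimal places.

The responsibility of component k is w_k f_k(x) divided by Σ_j w_j f_j(x).
Since both observations come from the same component, the likelihood for component k is f_k(x₁)·f_k(x₂).
  L_1 = [(1/(0.37·√(2π)))·exp(−(-0.4−-0.94)²/(2·0.37²)) = 1.078222·exp(-1.06501) = 0.371689] × [1.06414] = 0.395529
  L_2 = [(1/(0.37·√(2π)))·exp(−(-0.4−-0.78)²/(2·0.37²)) = 1.078222·exp(-0.52739) = 0.636304] × [0.903519] = 0.574913
  L_3 = [(1/(0.37·√(2π)))·exp(−(-0.4−-0.23)²/(2·0.37²)) = 1.078222·exp(-0.10555) = 0.970215] × [0.12367] = 0.119987
  L_4 = [(1/(0.37·√(2π)))·exp(−(-0.4−0.14)²/(2·0.37²)) = 1.078222·exp(-1.06501) = 0.371689] × [0.00936087] = 0.00347934
Weight by the priors:
  w_1·L_1 = 0.22 × 0.395529 = 0.0870163
  w_2·L_2 = 0.39 × 0.574913 = 0.224216
  w_3·L_3 = 0.08 × 0.119987 = 0.00959895
  w_4·L_4 = 0.31 × 0.00347934 = 0.00107859
Denominator: 0.0870163 + 0.224216 + 0.00959895 + 0.00107859 = 0.32191
P(Population 3 | data) = 0.00959895 / 0.32191 ≈ 0.030

0.030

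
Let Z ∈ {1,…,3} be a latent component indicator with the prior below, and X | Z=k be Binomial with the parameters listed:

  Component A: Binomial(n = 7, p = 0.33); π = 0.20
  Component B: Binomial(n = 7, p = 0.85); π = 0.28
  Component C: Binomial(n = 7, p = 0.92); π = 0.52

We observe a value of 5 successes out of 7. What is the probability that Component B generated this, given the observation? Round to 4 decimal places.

0.5235

By Bayes' theorem, P(k | x) = π_k f_k(x) / Σ_j π_j f_j(x).
Binomial probabilities:
  L_A = C(7,5)·0.33^5·0.67^2 = 21·0.00391354·0.4489 = 0.0368925
  L_B = C(7,5)·0.85^5·0.15^2 = 21·0.443705·0.0225 = 0.209651
  L_C = C(7,5)·0.92^5·0.08^2 = 21·0.659082·0.0064 = 0.0885806
Unnormalised posteriors:
  π_A·L_A = 0.20 × 0.0368925 = 0.00737851
  π_B·L_B = 0.28 × 0.209651 = 0.0587022
  π_C·L_C = 0.52 × 0.0885806 = 0.0460619
Sum: 0.00737851 + 0.0587022 + 0.0460619 = 0.112143
P(Component B | 5 successes out of 7) = 0.0587022 / 0.112143 ≈ 0.5235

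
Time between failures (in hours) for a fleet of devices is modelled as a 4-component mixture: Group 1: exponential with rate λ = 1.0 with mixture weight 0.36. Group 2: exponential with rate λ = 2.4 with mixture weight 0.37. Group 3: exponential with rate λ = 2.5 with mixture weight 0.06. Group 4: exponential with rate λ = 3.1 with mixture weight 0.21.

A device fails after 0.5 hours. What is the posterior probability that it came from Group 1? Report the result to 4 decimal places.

Posterior ∝ prior × likelihood, so P(k | x) ∝ π_k f_k(x); normalise over all components.
Evaluate each component's likelihood at the observed value:
  p_1 = 0.606531
  p_2 = 0.722866
  p_3 = 0.716262
  p_4 = 0.657969
Weight by the priors:
  π_1·p_1 = 0.36 × 0.606531 = 0.218351
  π_2·p_2 = 0.37 × 0.722866 = 0.26746
  π_3·p_3 = 0.06 × 0.716262 = 0.0429757
  π_4·p_4 = 0.21 × 0.657969 = 0.138173
Normaliser: 0.218351 + 0.26746 + 0.0429757 + 0.138173 = 0.666961
P(Group 1 | 0.5 hours) = 0.218351 / 0.666961 ≈ 0.3274

0.3274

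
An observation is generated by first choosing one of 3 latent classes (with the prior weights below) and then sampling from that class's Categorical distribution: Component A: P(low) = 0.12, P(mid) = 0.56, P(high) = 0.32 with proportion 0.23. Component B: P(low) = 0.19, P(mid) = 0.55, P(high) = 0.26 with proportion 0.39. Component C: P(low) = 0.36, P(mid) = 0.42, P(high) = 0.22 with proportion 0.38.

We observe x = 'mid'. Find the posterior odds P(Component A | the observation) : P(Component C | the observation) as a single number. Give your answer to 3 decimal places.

Since P(k|x) ∝ π_k f_k(x), the posterior odds are π_i f_i(x) / (π_j f_j(x)).
Component likelihoods at x = 'mid':
  f_A = P(mid | comp) = 0.56
  f_B = P(mid | comp) = 0.55
  f_C = P(mid | comp) = 0.42
0.1288 / 0.1596 ≈ 0.807

0.807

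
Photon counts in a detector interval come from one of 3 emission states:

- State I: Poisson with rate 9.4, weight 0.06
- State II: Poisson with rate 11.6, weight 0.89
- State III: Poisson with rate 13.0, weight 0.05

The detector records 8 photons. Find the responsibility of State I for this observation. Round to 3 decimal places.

Apply Bayes' rule: the posterior for each component is proportional to its prior times its likelihood at x.
Evaluate each component's likelihood at the observed value:
  L_I = e^(−9.4)·9.4^8/8! = 0.125065
  L_II = e^(−11.6)·11.6^8/8! = 0.0745294
  L_III = e^(−13.0)·13.0^8/8! = 0.0457297
Unnormalised posteriors:
  π_I·L_I = 0.06 × 0.125065 = 0.00750387
  π_II·L_II = 0.89 × 0.0745294 = 0.0663311
  π_III·L_III = 0.05 × 0.0457297 = 0.00228648
Sum: 0.00750387 + 0.0663311 + 0.00228648 = 0.0761215
So the posterior for State I is 0.00750387 / 0.0761215 ≈ 0.099.

0.099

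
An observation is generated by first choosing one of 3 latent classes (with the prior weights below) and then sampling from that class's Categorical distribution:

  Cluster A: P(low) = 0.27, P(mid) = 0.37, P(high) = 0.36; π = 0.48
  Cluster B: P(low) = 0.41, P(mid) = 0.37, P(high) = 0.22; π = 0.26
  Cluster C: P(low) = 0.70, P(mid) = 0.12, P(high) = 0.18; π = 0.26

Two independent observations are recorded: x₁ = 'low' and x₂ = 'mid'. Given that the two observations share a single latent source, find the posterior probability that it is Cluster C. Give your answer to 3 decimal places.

0.200

By Bayes' theorem, P(k | x) = π_k f_k(x) / Σ_j π_j f_j(x).
Since both observations come from the same component, the likelihood for component k is f_k(x₁)·f_k(x₂).
  L_A = [0.27] × [0.37] = 0.0999
  L_B = [0.41] × [0.37] = 0.1517
  L_C = [0.7] × [0.12] = 0.084
Multiply by the mixture weights:
  π_A·L_A = 0.48 × 0.0999 = 0.047952
  π_B·L_B = 0.26 × 0.1517 = 0.039442
  π_C·L_C = 0.26 × 0.084 = 0.02184
Sum: 0.047952 + 0.039442 + 0.02184 = 0.109234
P(Cluster C | x₁, x₂) = 0.02184 / 0.109234 ≈ 0.200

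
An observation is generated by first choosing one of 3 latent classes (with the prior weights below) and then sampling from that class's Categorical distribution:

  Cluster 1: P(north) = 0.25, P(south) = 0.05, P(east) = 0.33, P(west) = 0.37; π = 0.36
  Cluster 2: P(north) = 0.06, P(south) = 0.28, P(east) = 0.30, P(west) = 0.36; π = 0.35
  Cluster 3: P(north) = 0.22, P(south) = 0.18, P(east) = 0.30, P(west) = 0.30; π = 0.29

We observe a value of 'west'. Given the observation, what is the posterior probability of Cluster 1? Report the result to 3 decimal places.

0.385

Posterior ∝ prior × likelihood, so P(k | x) ∝ π_k f_k(x); normalise over all components.
Evaluate each component's likelihood at the observed value:
  p_1 = P(west | comp) = 0.37
  p_2 = P(west | comp) = 0.36
  p_3 = P(west | comp) = 0.30
Weight by the priors:
  π_1·p_1 = 0.36 × 0.37 = 0.1332
  π_2·p_2 = 0.35 × 0.36 = 0.126
  π_3·p_3 = 0.29 × 0.3 = 0.087
Normaliser: 0.1332 + 0.126 + 0.087 = 0.3462
P(Cluster 1 | data) ≈ 0.385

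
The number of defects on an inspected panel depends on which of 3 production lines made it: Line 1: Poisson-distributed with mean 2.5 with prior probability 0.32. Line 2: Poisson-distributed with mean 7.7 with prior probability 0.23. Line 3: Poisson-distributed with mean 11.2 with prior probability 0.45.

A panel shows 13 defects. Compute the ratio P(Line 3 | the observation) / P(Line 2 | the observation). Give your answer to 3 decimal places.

Only the two components matter; the odds are (π_i f_i(x)) / (π_j f_j(x)).
Component likelihoods at x = 13 defects:
  L_1 = 1.96428e-06
  L_2 = 0.0243238
  L_3 = 0.0958199
Posterior odds = (π_3·L_3) / (π_2·L_2) = (0.45·0.0958199) / (0.23·0.0243238) = 0.043119 / 0.00559448 ≈ 7.707

7.707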